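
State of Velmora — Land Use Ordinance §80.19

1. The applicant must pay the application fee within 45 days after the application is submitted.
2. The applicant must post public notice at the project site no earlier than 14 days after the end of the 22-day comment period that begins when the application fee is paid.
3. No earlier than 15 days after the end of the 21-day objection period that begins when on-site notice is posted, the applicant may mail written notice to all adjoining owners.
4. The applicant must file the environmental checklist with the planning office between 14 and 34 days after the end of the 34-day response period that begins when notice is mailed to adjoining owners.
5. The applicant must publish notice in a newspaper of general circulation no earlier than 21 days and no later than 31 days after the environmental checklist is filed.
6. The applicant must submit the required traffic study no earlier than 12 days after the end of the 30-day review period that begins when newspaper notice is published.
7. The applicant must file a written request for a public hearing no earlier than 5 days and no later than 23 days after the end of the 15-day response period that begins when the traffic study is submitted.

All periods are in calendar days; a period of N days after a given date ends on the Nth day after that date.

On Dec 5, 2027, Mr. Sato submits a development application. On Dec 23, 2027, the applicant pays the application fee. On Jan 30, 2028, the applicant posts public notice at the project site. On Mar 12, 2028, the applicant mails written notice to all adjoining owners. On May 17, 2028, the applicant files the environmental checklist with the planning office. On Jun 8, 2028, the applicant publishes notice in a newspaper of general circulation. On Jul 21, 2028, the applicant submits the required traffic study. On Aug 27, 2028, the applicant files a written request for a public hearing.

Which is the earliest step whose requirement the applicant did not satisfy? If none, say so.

None — every step was satisfied

Step 1 — counting 45 days from Dec 5, 2027 (when the application is submitted) gives a deadline of Jan 19, 2028; Dec 23, 2027 is within that limit.
Step 2 — must wait 14 days from Jan 14, 2028 (end of the 22-day comment period, which began when the application fee is paid on Dec 23, 2027), so not before Jan 28, 2028; Jan 30, 2028 is on or after that date.
Step 3 — must wait 15 days from Feb 20, 2028 (end of the 21-day objection period, which began when on-site notice is posted on Jan 30, 2028), so not before Mar 6, 2028; done Mar 12, 2028, after the minimum wait.
Step 4 — 14 and 34 days from Apr 15, 2028 (end of the 34-day response period, which began when notice is mailed to adjoining owners on Mar 12, 2028) are Apr 29, 2028 and May 19, 2028 respectively; May 17, 2028 falls inside that range.
Step 5 — 21 and 31 days from May 17, 2028 (when the environmental checklist is filed) are Jun 7, 2028 and Jun 17, 2028 respectively; Jun 8, 2028 falls inside that range.
Step 6 — must wait 12 days from Jul 8, 2028 (end of the 30-day review period, which began when newspaper notice is published on Jun 8, 2028), so not before Jul 20, 2028; done Jul 21, 2028 — permitted.
Step 7 — 5 and 23 days from Aug 5, 2028 (end of the 15-day response period, which began when the traffic study is submitted on Jul 21, 2028) are Aug 10, 2028 and Aug 28, 2028 respectively; done Aug 27, 2028 — within the window.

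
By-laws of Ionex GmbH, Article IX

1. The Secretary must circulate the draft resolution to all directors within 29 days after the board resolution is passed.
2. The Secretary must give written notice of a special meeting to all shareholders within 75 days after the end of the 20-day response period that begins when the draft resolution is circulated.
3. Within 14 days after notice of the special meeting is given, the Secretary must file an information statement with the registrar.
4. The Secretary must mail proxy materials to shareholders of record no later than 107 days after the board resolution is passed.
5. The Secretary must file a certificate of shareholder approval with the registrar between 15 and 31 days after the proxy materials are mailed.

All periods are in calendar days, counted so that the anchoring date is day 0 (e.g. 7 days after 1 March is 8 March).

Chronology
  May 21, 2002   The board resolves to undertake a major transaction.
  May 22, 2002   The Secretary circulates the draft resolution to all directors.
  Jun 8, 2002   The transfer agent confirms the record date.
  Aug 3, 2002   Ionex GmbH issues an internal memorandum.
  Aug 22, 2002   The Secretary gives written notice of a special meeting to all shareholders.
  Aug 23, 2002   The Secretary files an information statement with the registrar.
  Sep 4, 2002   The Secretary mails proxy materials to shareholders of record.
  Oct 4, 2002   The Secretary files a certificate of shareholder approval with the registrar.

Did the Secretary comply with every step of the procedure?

Step 1: 29 days after May 21, 2002 (when the board resolution is passed) is Jun 19, 2002; completed May 22, 2002, before the deadline.
Step 2: 75 days after Jun 11, 2002 (end of the 20-day response period, which began when the draft resolution is circulated on May 22, 2002) is Aug 25, 2002; Aug 22, 2002 is within that limit.
Step 3: 14 days after Aug 22, 2002 (when notice of the special meeting is given) is Sep 5, 2002; completed Aug 23, 2002, before the deadline.
Step 4: 107 days after May 21, 2002 (when the board resolution is passed) is Sep 5, 2002; Sep 4, 2002 is within that limit.
Step 5: the window is 15–31 days after Sep 4, 2002 (when the proxy materials are mailed), so Sep 19, 2002 through Oct 5, 2002; done Oct 4, 2002 — within the window.

Yes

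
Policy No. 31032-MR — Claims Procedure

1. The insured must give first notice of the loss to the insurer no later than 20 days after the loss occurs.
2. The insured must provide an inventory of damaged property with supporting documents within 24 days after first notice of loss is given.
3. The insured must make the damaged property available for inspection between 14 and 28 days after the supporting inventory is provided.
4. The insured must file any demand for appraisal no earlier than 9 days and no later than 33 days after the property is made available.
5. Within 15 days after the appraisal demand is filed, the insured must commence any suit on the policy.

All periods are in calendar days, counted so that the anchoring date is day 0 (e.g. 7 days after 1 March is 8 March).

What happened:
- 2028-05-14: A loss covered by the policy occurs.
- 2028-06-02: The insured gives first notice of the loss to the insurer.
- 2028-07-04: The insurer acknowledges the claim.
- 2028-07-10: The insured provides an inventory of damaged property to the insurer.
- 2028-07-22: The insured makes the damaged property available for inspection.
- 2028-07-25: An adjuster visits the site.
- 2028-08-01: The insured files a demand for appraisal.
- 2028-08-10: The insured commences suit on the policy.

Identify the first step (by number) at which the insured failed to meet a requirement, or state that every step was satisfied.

(1) due by 2028-05-14 + 20 days = 2028-06-03; done 2028-06-02 — timely.
(2) due by 2028-06-02 + 24 days = 2028-06-26; not done until 2028-07-10, 14 days after the deadline.

Step 2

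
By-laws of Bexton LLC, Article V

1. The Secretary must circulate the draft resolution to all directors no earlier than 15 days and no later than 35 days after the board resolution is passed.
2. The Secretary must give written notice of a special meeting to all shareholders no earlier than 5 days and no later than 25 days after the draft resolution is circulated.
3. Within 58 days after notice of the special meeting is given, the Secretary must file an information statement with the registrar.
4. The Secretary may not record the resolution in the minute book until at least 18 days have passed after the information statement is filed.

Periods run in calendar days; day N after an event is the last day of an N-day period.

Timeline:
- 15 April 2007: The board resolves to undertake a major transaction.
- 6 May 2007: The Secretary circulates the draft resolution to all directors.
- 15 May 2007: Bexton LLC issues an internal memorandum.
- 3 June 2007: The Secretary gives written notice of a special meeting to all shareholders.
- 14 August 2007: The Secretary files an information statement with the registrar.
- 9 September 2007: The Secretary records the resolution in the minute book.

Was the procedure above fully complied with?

(1) the permitted window runs from 15 April 2007 + 15 = 30 April 2007 to 15 April 2007 + 35 = 20 May 2007; 6 May 2007 falls inside that range.
(2) the permitted window runs from 6 May 2007 + 5 = 11 May 2007 to 6 May 2007 + 25 = 31 May 2007; done 3 June 2007 — 3 days after the window closed.

No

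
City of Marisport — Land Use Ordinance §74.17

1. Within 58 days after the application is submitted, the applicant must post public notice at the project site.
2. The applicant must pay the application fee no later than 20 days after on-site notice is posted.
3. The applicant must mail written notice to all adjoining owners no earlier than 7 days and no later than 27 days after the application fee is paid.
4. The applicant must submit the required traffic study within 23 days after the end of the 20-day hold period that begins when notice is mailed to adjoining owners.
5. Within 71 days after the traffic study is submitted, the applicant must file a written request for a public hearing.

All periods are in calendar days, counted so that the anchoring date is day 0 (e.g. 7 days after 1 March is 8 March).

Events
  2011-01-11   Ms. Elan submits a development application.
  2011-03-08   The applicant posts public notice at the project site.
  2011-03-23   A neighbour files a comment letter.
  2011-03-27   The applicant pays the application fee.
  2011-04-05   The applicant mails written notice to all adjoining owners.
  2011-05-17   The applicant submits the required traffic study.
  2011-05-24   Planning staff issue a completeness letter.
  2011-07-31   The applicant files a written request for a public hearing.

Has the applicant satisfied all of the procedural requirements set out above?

Step 1 — counting 58 days from 2011-01-11 (when the application is submitted) gives a deadline of 2011-03-10; done 2011-03-08 — timely.
Step 2 — counting 20 days from 2011-03-08 (when on-site notice is posted) gives a deadline of 2011-03-28; completed 2011-03-27, before the deadline.
Step 3 — 7 and 27 days from 2011-03-27 (when the application fee is paid) are 2011-04-03 and 2011-04-23 respectively; done 2011-04-05, which is between those dates.
Step 4 — counting 23 days from 2011-04-25 (end of the 20-day hold period, which began when notice is mailed to adjoining owners on 2011-04-05) gives a deadline of 2011-05-18; done 2011-05-17 — timely.
Step 5 — counting 71 days from 2011-05-17 (when the traffic study is submitted) gives a deadline of 2011-07-27; 2011-07-31 misses that deadline by 4 days.

No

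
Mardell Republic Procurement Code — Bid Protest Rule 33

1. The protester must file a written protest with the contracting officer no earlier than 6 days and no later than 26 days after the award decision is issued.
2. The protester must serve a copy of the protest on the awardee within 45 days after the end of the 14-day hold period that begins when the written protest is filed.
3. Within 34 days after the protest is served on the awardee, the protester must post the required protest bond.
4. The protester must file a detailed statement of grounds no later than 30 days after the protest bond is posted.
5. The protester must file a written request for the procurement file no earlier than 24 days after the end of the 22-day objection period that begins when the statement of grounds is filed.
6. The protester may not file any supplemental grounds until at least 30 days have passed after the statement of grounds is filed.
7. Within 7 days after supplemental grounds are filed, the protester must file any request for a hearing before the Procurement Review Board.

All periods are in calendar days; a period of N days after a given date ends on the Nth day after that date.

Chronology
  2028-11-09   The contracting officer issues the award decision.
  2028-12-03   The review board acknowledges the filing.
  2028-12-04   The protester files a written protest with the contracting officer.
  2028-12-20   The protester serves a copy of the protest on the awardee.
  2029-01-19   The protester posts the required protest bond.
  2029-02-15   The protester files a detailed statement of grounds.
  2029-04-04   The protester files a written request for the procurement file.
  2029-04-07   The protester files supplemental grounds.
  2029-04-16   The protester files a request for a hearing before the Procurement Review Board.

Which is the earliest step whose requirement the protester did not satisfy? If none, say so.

Step 1: the window is 6–26 days after 2028-11-09 (when the award decision is issued), so 2028-11-15 through 2028-12-05; 2028-12-04 falls inside that range.
Step 2: 45 days after 2028-12-18 (end of the 14-day hold period, which began when the written protest is filed on 2028-12-04) is 2029-02-01; 2028-12-20 is within that limit.
Step 3: 34 days after 2028-12-20 (when the protest is served on the awardee) is 2029-01-23; done 2029-01-19 — timely.
Step 4: 30 days after 2029-01-19 (when the protest bond is posted) is 2029-02-18; completed 2029-02-15, before the deadline.
Step 5: the earliest permitted date is 24 days after 2029-03-09 (end of the 22-day objection period, which began when the statement of grounds is filed on 2029-02-15), i.e. 2029-04-02; done 2029-04-04, after the minimum wait.
Step 6: the earliest permitted date is 30 days after 2029-02-15 (when the statement of grounds is filed), i.e. 2029-03-17; 2029-04-07 is on or after that date.
Step 7: 7 days after 2029-04-07 (when supplemental grounds are filed) is 2029-04-14; not done until 2029-04-16, 2 days after the deadline.

Step 7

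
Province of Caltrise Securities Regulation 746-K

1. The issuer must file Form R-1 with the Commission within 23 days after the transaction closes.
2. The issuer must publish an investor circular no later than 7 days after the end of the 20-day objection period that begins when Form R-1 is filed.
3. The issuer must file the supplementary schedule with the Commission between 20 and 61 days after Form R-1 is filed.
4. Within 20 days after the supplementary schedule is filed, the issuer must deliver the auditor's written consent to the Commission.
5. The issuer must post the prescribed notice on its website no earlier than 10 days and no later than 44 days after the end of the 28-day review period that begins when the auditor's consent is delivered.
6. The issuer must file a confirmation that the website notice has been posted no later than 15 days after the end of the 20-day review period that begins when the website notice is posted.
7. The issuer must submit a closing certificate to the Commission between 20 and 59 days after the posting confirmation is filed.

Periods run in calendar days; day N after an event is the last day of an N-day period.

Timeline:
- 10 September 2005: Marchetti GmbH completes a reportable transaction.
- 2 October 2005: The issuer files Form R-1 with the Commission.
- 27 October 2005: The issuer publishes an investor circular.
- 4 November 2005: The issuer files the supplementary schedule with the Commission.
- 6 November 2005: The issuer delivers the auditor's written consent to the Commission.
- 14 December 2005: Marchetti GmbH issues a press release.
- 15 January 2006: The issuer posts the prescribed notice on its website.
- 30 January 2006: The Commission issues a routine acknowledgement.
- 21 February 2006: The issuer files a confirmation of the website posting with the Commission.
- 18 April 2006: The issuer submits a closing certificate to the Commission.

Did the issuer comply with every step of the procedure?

No

Step 1 — counting 23 days from 10 September 2005 (when the transaction closes) gives a deadline of 3 October 2005; completed 2 October 2005, before the deadline.
Step 2 — counting 7 days from 22 October 2005 (end of the 20-day objection period, which began when Form R-1 is filed on 2 October 2005) gives a deadline of 29 October 2005; completed 27 October 2005, before the deadline.
Step 3 — 20 and 61 days from 2 October 2005 (when Form R-1 is filed) are 22 October 2005 and 2 December 2005 respectively; done 4 November 2005 — within the window.
Step 4 — counting 20 days from 4 November 2005 (when the supplementary schedule is filed) gives a deadline of 24 November 2005; 6 November 2005 is within that limit.
Step 5 — 10 and 44 days from 4 December 2005 (end of the 28-day review period, which began when the auditor's consent is delivered on 6 November 2005) are 14 December 2005 and 17 January 2006 respectively; done 15 January 2006 — within the window.
Step 6 — counting 15 days from 4 February 2006 (end of the 20-day review period, which began when the website notice is posted on 15 January 2006) gives a deadline of 19 February 2006; not done until 21 February 2006, 2 days after the deadline.
Later steps need not be reached.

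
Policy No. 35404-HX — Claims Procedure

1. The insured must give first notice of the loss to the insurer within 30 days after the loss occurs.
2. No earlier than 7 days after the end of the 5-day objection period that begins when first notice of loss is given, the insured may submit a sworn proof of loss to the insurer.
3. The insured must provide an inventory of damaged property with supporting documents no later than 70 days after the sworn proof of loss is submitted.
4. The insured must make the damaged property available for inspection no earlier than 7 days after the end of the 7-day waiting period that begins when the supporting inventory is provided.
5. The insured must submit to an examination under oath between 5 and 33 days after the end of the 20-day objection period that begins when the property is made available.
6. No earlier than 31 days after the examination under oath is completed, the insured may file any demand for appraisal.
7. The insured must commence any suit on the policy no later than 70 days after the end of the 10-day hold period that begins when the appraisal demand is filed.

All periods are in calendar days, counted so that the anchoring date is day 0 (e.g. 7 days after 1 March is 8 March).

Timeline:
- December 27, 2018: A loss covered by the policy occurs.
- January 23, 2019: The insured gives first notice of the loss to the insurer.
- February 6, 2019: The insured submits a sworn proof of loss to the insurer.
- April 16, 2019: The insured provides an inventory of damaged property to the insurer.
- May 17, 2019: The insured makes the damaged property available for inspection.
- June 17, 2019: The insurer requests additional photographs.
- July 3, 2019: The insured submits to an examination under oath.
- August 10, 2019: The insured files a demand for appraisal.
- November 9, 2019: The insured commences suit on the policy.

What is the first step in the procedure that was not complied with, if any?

Step 7

Step 1 — counting 30 days from December 27, 2018 (when the loss occurs) gives a deadline of January 26, 2019; January 23, 2019 is within that limit.
Step 2 — must wait 7 days from January 28, 2019 (end of the 5-day objection period, which began when first notice of loss is given on January 23, 2019), so not before February 4, 2019; done February 6, 2019, after the minimum wait.
Step 3 — counting 70 days from February 6, 2019 (when the sworn proof of loss is submitted) gives a deadline of April 17, 2019; April 16, 2019 is within that limit.
Step 4 — must wait 7 days from April 23, 2019 (end of the 7-day waiting period, which began when the supporting inventory is provided on April 16, 2019), so not before April 30, 2019; done May 17, 2019 — permitted.
Step 5 — 5 and 33 days from June 6, 2019 (end of the 20-day objection period, which began when the property is made available on May 17, 2019) are June 11, 2019 and July 9, 2019 respectively; July 3, 2019 falls inside that range.
Step 6 — must wait 31 days from July 3, 2019 (when the examination under oath is completed), so not before August 3, 2019; done August 10, 2019 — permitted.
Step 7 — counting 70 days from August 20, 2019 (end of the 10-day hold period, which began when the appraisal demand is filed on August 10, 2019) gives a deadline of October 29, 2019; not done until November 9, 2019, 11 days after the deadline.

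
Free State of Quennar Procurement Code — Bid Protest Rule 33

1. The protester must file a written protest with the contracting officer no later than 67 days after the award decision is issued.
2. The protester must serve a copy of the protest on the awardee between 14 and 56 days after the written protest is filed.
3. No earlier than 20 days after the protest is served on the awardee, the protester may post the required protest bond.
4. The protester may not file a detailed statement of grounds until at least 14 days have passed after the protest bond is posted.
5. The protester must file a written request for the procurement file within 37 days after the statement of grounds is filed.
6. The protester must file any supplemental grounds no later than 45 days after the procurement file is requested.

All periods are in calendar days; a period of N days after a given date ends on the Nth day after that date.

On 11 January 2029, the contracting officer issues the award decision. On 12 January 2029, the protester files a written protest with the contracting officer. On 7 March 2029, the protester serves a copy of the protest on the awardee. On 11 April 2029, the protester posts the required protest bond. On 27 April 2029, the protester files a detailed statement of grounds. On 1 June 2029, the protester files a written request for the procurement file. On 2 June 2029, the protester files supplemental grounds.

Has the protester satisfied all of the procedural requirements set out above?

(1) due by 11 January 2029 + 67 days = 19 March 2029; 12 January 2029 is within that limit.
(2) the permitted window runs from 12 January 2029 + 14 = 26 January 2029 to 12 January 2029 + 56 = 9 March 2029; done 7 March 2029, which is between those dates.
(3) permitted from 7 March 2029 + 20 days = 27 March 2029 onward; done 11 April 2029, after the minimum wait.
(4) permitted from 11 April 2029 + 14 days = 25 April 2029 onward; 27 April 2029 is on or after that date.
(5) due by 27 April 2029 + 37 days = 3 June 2029; done 1 June 2029 — timely.
(6) due by 1 June 2029 + 45 days = 16 July 2029; done 2 June 2029 — timely.

Yes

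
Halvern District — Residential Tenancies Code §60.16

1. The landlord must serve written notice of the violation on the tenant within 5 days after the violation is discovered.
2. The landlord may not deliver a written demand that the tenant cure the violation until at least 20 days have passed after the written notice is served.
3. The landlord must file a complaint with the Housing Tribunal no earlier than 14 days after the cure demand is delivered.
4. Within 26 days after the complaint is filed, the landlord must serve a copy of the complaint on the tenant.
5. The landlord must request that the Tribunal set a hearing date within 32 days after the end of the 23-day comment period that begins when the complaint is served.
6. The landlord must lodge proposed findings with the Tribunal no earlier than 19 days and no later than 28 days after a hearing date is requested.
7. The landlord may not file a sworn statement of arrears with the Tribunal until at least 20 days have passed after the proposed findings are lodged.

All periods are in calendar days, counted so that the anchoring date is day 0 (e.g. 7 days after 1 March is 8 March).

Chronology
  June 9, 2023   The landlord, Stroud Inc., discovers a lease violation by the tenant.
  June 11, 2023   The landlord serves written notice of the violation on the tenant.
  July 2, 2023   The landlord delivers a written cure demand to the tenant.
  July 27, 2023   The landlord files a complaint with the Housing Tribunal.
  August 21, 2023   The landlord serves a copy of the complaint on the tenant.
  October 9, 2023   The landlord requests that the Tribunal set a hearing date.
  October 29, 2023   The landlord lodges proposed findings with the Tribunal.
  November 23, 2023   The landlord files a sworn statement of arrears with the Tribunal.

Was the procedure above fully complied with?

Yes

(1) due by June 9, 2023 + 5 days = June 14, 2023; completed June 11, 2023, before the deadline.
(2) permitted from June 11, 2023 + 20 days = July 1, 2023 onward; done July 2, 2023, after the minimum wait.
(3) permitted from July 2, 2023 + 14 days = July 16, 2023 onward; July 27, 2023 is on or after that date.
(4) due by July 27, 2023 + 26 days = August 22, 2023; done August 21, 2023 — timely.
(5) due by September 13, 2023 + 32 days = October 15, 2023; October 9, 2023 is within that limit.
(6) the permitted window runs from October 9, 2023 + 19 = October 28, 2023 to October 9, 2023 + 28 = November 6, 2023; October 29, 2023 falls inside that range.
(7) permitted from October 29, 2023 + 20 days = November 18, 2023 onward; November 23, 2023 is on or after that date.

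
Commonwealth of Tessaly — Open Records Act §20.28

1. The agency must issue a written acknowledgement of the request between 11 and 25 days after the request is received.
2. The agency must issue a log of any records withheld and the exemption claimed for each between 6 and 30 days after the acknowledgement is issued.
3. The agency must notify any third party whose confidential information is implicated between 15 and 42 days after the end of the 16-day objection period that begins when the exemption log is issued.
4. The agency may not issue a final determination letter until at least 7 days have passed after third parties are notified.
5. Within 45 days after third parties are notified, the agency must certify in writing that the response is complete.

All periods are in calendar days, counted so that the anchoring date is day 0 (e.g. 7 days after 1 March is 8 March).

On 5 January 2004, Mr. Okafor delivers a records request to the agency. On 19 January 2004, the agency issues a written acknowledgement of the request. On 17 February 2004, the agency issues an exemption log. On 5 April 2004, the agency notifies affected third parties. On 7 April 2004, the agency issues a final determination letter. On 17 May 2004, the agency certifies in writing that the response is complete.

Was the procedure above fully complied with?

Step 1 — 11 and 25 days from 5 January 2004 (when the request is received) are 16 January 2004 and 30 January 2004 respectively; done 19 January 2004 — within the window.
Step 2 — 6 and 30 days from 19 January 2004 (when the acknowledgement is issued) are 25 January 2004 and 18 February 2004 respectively; done 17 February 2004 — within the window.
Step 3 — 15 and 42 days from 4 March 2004 (end of the 16-day objection period, which began when the exemption log is issued on 17 February 2004) are 19 March 2004 and 15 April 2004 respectively; done 5 April 2004 — within the window.
Step 4 — must wait 7 days from 5 April 2004 (when third parties are notified), so not before 12 April 2004; done 7 April 2004 — 5 days too early.
The procedure was therefore not followed at step 4.

No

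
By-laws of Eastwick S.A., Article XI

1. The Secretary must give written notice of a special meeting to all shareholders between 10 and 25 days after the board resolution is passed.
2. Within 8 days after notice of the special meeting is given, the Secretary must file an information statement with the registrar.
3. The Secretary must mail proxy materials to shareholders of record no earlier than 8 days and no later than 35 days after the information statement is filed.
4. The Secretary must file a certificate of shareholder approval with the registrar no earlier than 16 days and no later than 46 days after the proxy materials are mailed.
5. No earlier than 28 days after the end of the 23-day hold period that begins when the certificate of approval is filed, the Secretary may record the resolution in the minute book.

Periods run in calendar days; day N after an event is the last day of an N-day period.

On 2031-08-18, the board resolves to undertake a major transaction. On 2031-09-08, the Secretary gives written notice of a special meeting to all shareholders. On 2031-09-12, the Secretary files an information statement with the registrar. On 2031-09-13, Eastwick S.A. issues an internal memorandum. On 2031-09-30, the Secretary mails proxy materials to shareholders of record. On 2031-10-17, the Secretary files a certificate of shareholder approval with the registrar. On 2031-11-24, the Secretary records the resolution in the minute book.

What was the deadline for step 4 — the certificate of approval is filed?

Step 4 runs from 2031-09-30, when the proxy materials are mailed. The window is 16–46 days after 2031-09-30; it closes on 2031-11-15.

2031-11-15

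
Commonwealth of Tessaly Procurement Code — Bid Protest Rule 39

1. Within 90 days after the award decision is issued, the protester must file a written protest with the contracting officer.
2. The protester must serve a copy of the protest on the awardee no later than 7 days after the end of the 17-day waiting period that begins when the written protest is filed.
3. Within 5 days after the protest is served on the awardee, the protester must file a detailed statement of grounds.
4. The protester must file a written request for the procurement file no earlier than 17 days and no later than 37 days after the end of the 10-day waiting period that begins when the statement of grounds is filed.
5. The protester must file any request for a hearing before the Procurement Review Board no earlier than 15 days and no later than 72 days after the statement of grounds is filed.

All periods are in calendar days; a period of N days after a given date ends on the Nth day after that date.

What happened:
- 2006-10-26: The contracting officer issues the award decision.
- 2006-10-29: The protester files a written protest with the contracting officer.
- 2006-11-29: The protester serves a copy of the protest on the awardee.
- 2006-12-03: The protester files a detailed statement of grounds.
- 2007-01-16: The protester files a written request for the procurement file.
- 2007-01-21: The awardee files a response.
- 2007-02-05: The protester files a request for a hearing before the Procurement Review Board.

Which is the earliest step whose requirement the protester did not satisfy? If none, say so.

Step 1: 90 days after 2006-10-26 (when the award decision is issued) is 2007-01-24; completed 2006-10-29, before the deadline.
Step 2: 7 days after 2006-11-15 (end of the 17-day waiting period, which began when the written protest is filed on 2006-10-29) is 2006-11-22; not done until 2006-11-29, 7 days after the deadline.
No need to go further; step 2 was not satisfied.

Step 2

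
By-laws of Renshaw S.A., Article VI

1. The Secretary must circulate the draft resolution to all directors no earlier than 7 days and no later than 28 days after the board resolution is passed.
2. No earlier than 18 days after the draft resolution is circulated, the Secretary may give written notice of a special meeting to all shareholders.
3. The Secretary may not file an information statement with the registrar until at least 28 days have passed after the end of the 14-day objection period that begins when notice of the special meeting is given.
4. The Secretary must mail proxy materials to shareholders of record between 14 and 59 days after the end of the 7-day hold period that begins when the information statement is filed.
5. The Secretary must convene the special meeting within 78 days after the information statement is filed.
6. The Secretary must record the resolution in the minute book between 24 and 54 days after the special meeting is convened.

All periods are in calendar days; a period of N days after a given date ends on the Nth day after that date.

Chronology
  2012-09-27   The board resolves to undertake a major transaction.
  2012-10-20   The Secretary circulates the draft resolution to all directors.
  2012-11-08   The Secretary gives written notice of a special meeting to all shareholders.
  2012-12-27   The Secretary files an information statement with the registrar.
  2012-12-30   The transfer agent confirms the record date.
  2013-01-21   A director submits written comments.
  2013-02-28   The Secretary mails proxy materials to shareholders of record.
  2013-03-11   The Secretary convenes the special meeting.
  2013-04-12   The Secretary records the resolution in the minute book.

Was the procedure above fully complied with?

Yes

Step 1 — 7 and 28 days from 2012-09-27 (when the board resolution is passed) are 2012-10-04 and 2012-10-25 respectively; done 2012-10-20 — within the window.
Step 2 — must wait 18 days from 2012-10-20 (when the draft resolution is circulated), so not before 2012-11-07; done 2012-11-08 — permitted.
Step 3 — must wait 28 days from 2012-11-22 (end of the 14-day objection period, which began when notice of the special meeting is given on 2012-11-08), so not before 2012-12-20; 2012-12-27 is on or after that date.
Step 4 — 14 and 59 days from 2013-01-03 (end of the 7-day hold period, which began when the information statement is filed on 2012-12-27) are 2013-01-17 and 2013-03-03 respectively; done 2013-02-28 — within the window.
Step 5 — counting 78 days from 2012-12-27 (when the information statement is filed) gives a deadline of 2013-03-15; completed 2013-03-11, before the deadline.
Step 6 — 24 and 54 days from 2013-03-11 (when the special meeting is convened) are 2013-04-04 and 2013-05-04 respectively; done 2013-04-12, which is between those dates.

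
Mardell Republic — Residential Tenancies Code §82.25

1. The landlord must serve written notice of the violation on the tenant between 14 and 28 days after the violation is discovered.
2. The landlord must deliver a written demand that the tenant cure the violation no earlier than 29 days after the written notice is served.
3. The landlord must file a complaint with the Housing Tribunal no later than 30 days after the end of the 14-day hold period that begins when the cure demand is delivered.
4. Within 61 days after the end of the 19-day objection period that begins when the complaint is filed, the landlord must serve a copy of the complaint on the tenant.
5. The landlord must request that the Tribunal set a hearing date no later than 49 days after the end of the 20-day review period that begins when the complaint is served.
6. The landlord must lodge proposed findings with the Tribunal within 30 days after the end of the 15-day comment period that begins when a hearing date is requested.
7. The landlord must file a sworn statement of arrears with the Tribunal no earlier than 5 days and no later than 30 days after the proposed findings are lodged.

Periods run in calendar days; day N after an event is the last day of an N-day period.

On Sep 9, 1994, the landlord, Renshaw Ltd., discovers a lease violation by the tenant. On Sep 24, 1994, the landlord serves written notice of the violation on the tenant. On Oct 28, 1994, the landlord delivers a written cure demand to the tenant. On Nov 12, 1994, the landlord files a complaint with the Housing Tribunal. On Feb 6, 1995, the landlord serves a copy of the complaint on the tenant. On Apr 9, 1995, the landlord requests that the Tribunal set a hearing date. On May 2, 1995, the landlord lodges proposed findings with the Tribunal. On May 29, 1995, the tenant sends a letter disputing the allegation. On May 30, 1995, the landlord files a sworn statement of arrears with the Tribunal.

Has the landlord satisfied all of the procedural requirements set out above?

(1) the permitted window runs from Sep 9, 1994 + 14 = Sep 23, 1994 to Sep 9, 1994 + 28 = Oct 7, 1994; Sep 24, 1994 falls inside that range.
(2) permitted from Sep 24, 1994 + 29 days = Oct 23, 1994 onward; done Oct 28, 1994, after the minimum wait.
(3) due by Nov 11, 1994 + 30 days = Dec 11, 1994; done Nov 12, 1994 — timely.
(4) due by Dec 1, 1994 + 61 days = Jan 31, 1995; Feb 6, 1995 misses that deadline by 6 days.

No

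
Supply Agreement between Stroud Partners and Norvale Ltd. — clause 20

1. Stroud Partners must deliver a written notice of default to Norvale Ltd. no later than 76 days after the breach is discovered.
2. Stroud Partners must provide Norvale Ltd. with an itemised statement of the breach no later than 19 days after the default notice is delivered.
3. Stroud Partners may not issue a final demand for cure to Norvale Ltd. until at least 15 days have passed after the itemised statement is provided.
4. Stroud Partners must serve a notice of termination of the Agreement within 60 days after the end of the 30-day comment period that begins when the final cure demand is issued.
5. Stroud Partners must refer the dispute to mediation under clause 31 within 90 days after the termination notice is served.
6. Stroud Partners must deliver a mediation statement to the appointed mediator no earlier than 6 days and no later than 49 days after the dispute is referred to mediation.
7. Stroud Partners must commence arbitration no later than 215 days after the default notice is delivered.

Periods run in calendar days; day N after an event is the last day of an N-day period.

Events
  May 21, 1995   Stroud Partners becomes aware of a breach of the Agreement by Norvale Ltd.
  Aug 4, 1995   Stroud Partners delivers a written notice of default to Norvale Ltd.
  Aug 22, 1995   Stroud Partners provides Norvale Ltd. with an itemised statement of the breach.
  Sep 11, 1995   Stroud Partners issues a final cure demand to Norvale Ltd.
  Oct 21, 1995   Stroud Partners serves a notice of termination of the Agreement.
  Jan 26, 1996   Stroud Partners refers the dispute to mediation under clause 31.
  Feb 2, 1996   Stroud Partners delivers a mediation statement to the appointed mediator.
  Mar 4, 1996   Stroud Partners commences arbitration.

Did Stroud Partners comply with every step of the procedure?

No

Step 1 — counting 76 days from May 21, 1995 (when the breach is discovered) gives a deadline of Aug 5, 1995; done Aug 4, 1995 — timely.
Step 2 — counting 19 days from Aug 4, 1995 (when the default notice is delivered) gives a deadline of Aug 23, 1995; completed Aug 22, 1995, before the deadline.
Step 3 — must wait 15 days from Aug 22, 1995 (when the itemised statement is provided), so not before Sep 6, 1995; done Sep 11, 1995, after the minimum wait.
Step 4 — counting 60 days from Oct 11, 1995 (end of the 30-day comment period, which began when the final cure demand is issued on Sep 11, 1995) gives a deadline of Dec 10, 1995; completed Oct 21, 1995, before the deadline.
Step 5 — counting 90 days from Oct 21, 1995 (when the termination notice is served) gives a deadline of Jan 19, 1996; done Jan 26, 1996 — 7 days late.
No need to go further; step 5 was not satisfied.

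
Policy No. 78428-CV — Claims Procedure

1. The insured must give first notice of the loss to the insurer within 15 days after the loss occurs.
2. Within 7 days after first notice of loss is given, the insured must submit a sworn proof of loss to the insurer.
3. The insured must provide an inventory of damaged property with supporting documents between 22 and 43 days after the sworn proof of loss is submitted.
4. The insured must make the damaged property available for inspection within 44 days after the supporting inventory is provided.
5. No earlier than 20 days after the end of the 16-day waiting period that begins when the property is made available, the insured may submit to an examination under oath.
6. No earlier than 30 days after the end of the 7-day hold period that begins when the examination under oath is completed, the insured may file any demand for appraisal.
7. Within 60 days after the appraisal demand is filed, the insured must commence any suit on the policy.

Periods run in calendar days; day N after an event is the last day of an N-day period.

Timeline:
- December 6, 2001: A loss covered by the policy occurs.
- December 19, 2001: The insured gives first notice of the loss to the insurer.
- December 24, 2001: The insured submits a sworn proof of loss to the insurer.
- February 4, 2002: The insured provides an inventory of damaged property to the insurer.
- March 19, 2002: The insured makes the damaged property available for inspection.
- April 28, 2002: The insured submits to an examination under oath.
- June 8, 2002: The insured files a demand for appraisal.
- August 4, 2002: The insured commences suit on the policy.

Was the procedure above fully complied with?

Yes

Step 1: 15 days after December 6, 2001 (when the loss occurs) is December 21, 2001; completed December 19, 2001, before the deadline.
Step 2: 7 days after December 19, 2001 (when first notice of loss is given) is December 26, 2001; December 24, 2001 is within that limit.
Step 3: the window is 22–43 days after December 24, 2001 (when the sworn proof of loss is submitted), so January 15, 2002 through February 5, 2002; done February 4, 2002 — within the window.
Step 4: 44 days after February 4, 2002 (when the supporting inventory is provided) is March 20, 2002; done March 19, 2002 — timely.
Step 5: the earliest permitted date is 20 days after April 4, 2002 (end of the 16-day waiting period, which began when the property is made available on March 19, 2002), i.e. April 24, 2002; April 28, 2002 is on or after that date.
Step 6: the earliest permitted date is 30 days after May 5, 2002 (end of the 7-day hold period, which began when the examination under oath is completed on April 28, 2002), i.e. June 4, 2002; June 8, 2002 is on or after that date.
Step 7: 60 days after June 8, 2002 (when the appraisal demand is filed) is August 7, 2002; August 4, 2002 is within that limit.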